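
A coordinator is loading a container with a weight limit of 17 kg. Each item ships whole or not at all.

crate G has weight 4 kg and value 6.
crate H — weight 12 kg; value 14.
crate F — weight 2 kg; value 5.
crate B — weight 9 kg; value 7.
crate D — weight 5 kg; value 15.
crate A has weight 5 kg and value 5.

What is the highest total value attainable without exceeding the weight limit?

Treat it as a binary knapsack problem.
crate H + crate D: weight 12 + 5 = 17 ≤ 17, value 14 + 15 = 29.
crate F + crate B + crate D: weight 2 + 9 + 5 = 16 ≤ 17, value 5 + 7 + 15 = 27.
crate G + crate F + crate D + crate A: weight 4 + 2 + 5 + 5 = 16 ≤ 17, value 6 + 5 + 15 + 5 = 31.
Best is crate G, crate F, crate D, and crate A with total value 31.

31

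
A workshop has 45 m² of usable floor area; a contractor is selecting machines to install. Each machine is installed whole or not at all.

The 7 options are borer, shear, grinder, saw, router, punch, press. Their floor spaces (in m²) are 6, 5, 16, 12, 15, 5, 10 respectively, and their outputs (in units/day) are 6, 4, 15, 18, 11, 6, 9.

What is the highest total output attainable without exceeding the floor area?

49

Treat it as a binary knapsack problem.
borer + grinder + saw + press: floor space 6 + 16 + 12 + 10 = 44 ≤ 45, output 6 + 15 + 18 + 9 = 48.
borer + shear + grinder + saw + punch: floor space 6 + 5 + 16 + 12 + 5 = 44 ≤ 45, output 6 + 4 + 15 + 18 + 6 = 49.
grinder + saw + punch + press: floor space 16 + 12 + 5 + 10 = 43 ≤ 45, output 15 + 18 + 6 + 9 = 48.
Best is borer, shear, grinder, saw, and punch with total output 49.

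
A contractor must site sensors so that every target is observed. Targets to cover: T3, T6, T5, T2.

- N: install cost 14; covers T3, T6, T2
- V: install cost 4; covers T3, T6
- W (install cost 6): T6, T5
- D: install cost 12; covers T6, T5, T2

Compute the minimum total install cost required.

16

The greedy cost-per-new-target heuristic would pick V, W, and D for 22, but a cheaper cover exists.
Choose V and D: together they cover T3, T6, T5, T2 — every target.
Total install cost: 4 + 12 = 16.
No cover costs less than 16.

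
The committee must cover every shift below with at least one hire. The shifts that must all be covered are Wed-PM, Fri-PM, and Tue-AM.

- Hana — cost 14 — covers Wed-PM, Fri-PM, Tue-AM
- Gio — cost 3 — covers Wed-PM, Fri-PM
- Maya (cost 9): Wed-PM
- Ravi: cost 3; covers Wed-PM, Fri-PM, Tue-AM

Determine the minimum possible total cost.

Ravi alone covers Wed-PM, Fri-PM, Tue-AM — every shift.
Total cost: 3.
No cover costs less than 3.

3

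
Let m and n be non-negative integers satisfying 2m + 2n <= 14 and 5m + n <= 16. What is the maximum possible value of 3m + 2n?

(m,n)=(2,5) is feasible, giving 16.
(m,n)=(1,6) is feasible, giving 15.
Maximum is 16 at (m,n)=(2,5).

16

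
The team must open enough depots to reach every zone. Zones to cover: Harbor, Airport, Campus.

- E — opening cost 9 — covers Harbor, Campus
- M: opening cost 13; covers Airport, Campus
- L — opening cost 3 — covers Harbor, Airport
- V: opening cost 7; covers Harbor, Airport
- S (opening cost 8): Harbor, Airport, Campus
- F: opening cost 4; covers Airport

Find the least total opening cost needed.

8

The greedy cost-per-new-zone heuristic would pick L and S for 11, but a cheaper cover exists.
S alone covers Harbor, Airport, Campus — every zone.
Total opening cost: 8.
No cover costs less than 8.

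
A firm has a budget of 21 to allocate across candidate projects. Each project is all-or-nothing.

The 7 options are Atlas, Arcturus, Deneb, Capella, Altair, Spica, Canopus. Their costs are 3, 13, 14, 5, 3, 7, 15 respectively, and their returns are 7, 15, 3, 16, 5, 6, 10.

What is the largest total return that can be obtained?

This is an integer program with binary decision variables.
Allowing fractional choices, the relaxed optimum would be about 39.5, but projects are indivisible.
Atlas + Arcturus + Capella: cost 3 + 13 + 5 = 21 ≤ 21, return 7 + 15 + 16 = 38.
Arcturus + Capella + Altair: cost 13 + 5 + 3 = 21 ≤ 21, return 15 + 16 + 5 = 36.
Atlas + Capella + Altair + Spica: cost 3 + 5 + 3 + 7 = 18 ≤ 21, return 7 + 16 + 5 + 6 = 34.
Best is Atlas, Arcturus, and Capella with total return 38.

38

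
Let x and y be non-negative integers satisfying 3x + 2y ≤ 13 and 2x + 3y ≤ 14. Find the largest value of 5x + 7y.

(x,y)=(1,4) is feasible, giving 33.
(x,y)=(2,3) is feasible, giving 31.
(x,y)=(3,2) is feasible, giving 29.
(x,y)=(0,4) is feasible, giving 28.
Maximum is 33 at (x,y)=(1,4).

33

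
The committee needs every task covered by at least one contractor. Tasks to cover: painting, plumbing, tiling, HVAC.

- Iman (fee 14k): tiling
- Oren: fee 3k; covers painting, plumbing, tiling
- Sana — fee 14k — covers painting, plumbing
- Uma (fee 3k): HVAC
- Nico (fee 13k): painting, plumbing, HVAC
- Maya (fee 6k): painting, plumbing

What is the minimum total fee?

Choose Oren and Uma: together they cover painting, plumbing, tiling, HVAC — every task.
Total fee: 3 + 3 = 6.
No cover costs less than 6.

6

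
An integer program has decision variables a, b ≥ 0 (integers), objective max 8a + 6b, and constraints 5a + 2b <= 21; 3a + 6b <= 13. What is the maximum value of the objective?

32

(a,b)=(4,0) is feasible, giving 32.
(a,b)=(3,0) is feasible, giving 24.
Maximum is 32 at (a,b)=(4,0).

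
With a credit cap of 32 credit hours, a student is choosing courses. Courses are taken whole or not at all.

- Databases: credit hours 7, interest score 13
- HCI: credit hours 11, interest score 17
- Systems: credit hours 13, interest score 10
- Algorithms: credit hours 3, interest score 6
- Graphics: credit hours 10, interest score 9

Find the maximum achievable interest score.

45

Allowing fractional choices, the relaxed optimum would be about 45.8, but courses are indivisible.
Databases + HCI + Graphics: credit hours 7 + 11 + 10 = 28 ≤ 32, interest score 13 + 17 + 9 = 39.
Databases + HCI + Systems: credit hours 7 + 11 + 13 = 31 ≤ 32, interest score 13 + 17 + 10 = 40.
Databases + HCI + Algorithms + Graphics: credit hours 7 + 11 + 3 + 10 = 31 ≤ 32, interest score 13 + 17 + 6 + 9 = 45.
Best is Databases, HCI, Algorithms, and Graphics with total interest score 45.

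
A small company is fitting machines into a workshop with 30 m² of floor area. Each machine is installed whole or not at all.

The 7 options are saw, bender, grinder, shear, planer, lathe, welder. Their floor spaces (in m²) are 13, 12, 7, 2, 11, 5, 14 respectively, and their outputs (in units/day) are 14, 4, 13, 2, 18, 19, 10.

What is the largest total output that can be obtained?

52

Allowing fractional choices, the relaxed optimum would be about 57.5, but machines are indivisible.
grinder + planer + lathe: floor space 7 + 11 + 5 = 23 ≤ 30, output 13 + 18 + 19 = 50.
saw + planer + lathe: floor space 13 + 11 + 5 = 29 ≤ 30, output 14 + 18 + 19 = 51.
grinder + shear + planer + lathe: floor space 7 + 2 + 11 + 5 = 25 ≤ 30, output 13 + 2 + 18 + 19 = 52.
Best is grinder, shear, planer, and lathe with total output 52.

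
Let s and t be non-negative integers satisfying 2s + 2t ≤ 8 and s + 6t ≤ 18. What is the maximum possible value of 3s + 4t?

Relaxing integrality, the LP optimum is 14.80 at (s,t) = (1.2, 2.8), which is not an integer point.
(s,t)=(2,2): 2·2+2·2=8≤8, 1·2+6·2=14≤18, objective 14.
(s,t)=(3,1): 2·3+2·1=8≤8, 1·3+6·1=9≤18, objective 13.
(s,t)=(0,3): 2·0+2·3=6≤8, 1·0+6·3=18≤18, objective 12.
(s,t)=(1,2): 2·1+2·2=6≤8, 1·1+6·2=13≤18, objective 11.
No feasible integer point exceeds 14.

14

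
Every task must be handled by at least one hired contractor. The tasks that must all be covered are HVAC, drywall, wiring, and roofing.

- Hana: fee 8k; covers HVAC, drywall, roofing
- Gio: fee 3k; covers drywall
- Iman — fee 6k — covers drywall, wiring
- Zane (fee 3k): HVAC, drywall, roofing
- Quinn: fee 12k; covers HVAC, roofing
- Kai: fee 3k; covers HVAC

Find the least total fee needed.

Choose Iman and Zane: together they cover HVAC, drywall, wiring, roofing — every task.
Total fee: 6 + 3 = 9.
No cover costs less than 9.

9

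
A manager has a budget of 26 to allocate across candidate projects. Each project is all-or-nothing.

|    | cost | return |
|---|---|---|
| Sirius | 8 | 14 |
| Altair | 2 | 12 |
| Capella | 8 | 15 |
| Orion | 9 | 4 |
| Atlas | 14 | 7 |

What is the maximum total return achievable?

41

Allowing fractional choices, the relaxed optimum would be about 45.0, but projects are indivisible.
Sirius + Altair + Atlas: cost 8 + 2 + 14 = 24 ≤ 26, return 14 + 12 + 7 = 33.
Altair + Capella + Atlas: cost 2 + 8 + 14 = 24 ≤ 26, return 12 + 15 + 7 = 34.
Sirius + Altair + Capella: cost 8 + 2 + 8 = 18 ≤ 26, return 14 + 12 + 15 = 41.
Best is Sirius, Altair, and Capella with total return 41.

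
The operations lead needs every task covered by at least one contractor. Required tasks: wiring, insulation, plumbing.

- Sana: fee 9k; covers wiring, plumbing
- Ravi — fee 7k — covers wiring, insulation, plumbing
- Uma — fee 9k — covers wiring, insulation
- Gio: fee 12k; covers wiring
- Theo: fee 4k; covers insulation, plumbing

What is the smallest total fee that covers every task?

This is a weighted set-cover instance.
The greedy cost-per-new-task heuristic would pick Theo and Ravi for 11, but a cheaper cover exists.
Ravi alone covers wiring, insulation, plumbing — every task.
Total fee: 7.
No cover costs less than 7.

7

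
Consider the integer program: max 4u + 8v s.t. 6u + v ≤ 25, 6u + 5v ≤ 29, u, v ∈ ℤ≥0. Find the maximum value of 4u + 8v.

(u,v)=(0,5): 6·0+1·5=5≤25, 6·0+5·5=25≤29, objective 40.
(u,v)=(1,4): 6·1+1·4=10≤25, 6·1+5·4=26≤29, objective 36.
(u,v)=(0,4): 6·0+1·4=4≤25, 6·0+5·4=20≤29, objective 32.
No feasible integer point exceeds 40.

40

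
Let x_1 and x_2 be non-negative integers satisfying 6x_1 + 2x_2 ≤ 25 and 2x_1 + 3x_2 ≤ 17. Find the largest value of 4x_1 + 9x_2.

(x_1,x_2)=(1,5): 6·1+2·5=16≤25, 2·1+3·5=17≤17, objective 49.
(x_1,x_2)=(0,5): 6·0+2·5=10≤25, 2·0+3·5=15≤17, objective 45.
(x_1,x_2)=(2,4): 6·2+2·4=20≤25, 2·2+3·4=16≤17, objective 44.
No feasible integer point exceeds 49.

49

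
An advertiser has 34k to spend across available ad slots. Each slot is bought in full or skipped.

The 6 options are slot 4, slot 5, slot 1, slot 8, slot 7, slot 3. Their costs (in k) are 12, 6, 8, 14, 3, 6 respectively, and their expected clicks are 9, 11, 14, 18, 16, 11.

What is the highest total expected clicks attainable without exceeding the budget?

Allowing fractional choices, the relaxed optimum would be about 66.1, but ad slots are indivisible.
slot 5 + slot 1 + slot 8 + slot 7: cost 6 + 8 + 14 + 3 = 31 ≤ 34, expected clicks 11 + 14 + 18 + 16 = 59.
slot 1 + slot 8 + slot 7 + slot 3: cost 8 + 14 + 3 + 6 = 31 ≤ 34, expected clicks 14 + 18 + 16 + 11 = 59.
slot 5 + slot 8 + slot 7 + slot 3: cost 6 + 14 + 3 + 6 = 29 ≤ 34, expected clicks 11 + 18 + 16 + 11 = 56.
The maximum expected clicks is 59; one optimal choice is slot 5, slot 1, slot 8, and slot 7.

59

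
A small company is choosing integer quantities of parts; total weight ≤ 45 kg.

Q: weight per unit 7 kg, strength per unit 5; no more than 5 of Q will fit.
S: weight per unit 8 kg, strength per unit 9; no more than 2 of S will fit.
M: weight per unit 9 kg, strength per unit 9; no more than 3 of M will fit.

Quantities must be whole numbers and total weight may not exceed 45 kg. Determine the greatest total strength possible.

45

This is a bounded integer knapsack.
1×Q, 1×S, and 3×M: weight 42 ≤ 45, strength 1·5 + 1·9 + 3·9 = 41.
2×S and 3×M: weight 43 ≤ 45, strength 2·9 + 3·9 = 45.
Best is 45.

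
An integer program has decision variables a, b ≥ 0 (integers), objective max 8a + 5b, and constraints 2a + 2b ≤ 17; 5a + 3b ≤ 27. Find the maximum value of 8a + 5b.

44

The continuous relaxation peaks at (0.75, 7.75) with value 44.75; rounding to a feasible lattice point costs some objective.
(a,b)=(3,4): 2·3+2·4=14≤17, 5·3+3·4=27≤27, objective 44.
(a,b)=(1,7): 2·1+2·7=16≤17, 5·1+3·7=26≤27, objective 43.
(a,b)=(2,5): 2·2+2·5=14≤17, 5·2+3·5=25≤27, objective 41.
No feasible integer point exceeds 44.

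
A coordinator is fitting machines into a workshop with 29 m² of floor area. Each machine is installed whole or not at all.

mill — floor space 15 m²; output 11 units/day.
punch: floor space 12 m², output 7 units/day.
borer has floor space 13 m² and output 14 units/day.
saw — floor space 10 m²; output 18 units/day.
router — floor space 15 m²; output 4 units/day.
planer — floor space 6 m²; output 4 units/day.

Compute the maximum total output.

Allowing fractional choices, the relaxed optimum would be about 36.4, but machines are indivisible.
borer + saw + planer: floor space 13 + 10 + 6 = 29 ≤ 29, output 14 + 18 + 4 = 36.
borer + saw: floor space 13 + 10 = 23 ≤ 29, output 14 + 18 = 32.
Best is borer, saw, and planer with total output 36.

36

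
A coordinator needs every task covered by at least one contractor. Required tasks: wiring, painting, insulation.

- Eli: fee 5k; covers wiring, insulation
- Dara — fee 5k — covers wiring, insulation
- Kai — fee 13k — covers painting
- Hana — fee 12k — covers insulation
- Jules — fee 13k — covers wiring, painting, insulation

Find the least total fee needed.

Jules alone covers wiring, painting, insulation — every task.
Total fee: 13.

13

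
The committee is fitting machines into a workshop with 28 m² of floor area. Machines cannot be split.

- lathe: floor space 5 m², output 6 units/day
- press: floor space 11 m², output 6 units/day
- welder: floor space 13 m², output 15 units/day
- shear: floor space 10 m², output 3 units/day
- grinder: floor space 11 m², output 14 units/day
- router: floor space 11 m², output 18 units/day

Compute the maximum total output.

Take lathe, grinder, and router: floor space 5 + 11 + 11 = 27 ≤ 28, output 6 + 14 + 18 = 38.
No other feasible combination does better.

38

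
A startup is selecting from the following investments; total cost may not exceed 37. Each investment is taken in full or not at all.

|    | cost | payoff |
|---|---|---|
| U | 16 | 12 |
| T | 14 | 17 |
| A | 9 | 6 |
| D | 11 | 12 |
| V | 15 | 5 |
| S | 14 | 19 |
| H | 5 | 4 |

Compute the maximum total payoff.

This is an integer program with binary decision variables.
Allowing fractional choices, the relaxed optimum would be about 45.8, but investments are indivisible.
T + A + S: cost 14 + 9 + 14 = 37 ≤ 37, payoff 17 + 6 + 19 = 42.
A + D + S: cost 9 + 11 + 14 = 34 ≤ 37, payoff 6 + 12 + 19 = 37.
T + S + H: cost 14 + 14 + 5 = 33 ≤ 37, payoff 17 + 19 + 4 = 40.
Best is T, A, and S with total payoff 42.

42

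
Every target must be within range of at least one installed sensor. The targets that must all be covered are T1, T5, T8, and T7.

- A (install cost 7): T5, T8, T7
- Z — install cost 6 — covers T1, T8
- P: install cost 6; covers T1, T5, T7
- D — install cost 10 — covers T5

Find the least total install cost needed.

This is an integer covering problem.
Choose Z and P: together they cover T1, T5, T8, T7 — every target.
Total install cost: 6 + 6 = 12.
No cover costs less than 12.

12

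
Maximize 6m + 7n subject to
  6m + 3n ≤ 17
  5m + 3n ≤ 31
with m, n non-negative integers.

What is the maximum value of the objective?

35

The continuous relaxation peaks at (0, 5.67) with value 39.67; rounding to a feasible lattice point costs some objective.
(m,n)=(0,5): 6·0+3·5=15≤17, 5·0+3·5=15≤31, objective 35.
(m,n)=(0,4): 6·0+3·4=12≤17, 5·0+3·4=12≤31, objective 28.
The best lattice point is (0,5), giving 35.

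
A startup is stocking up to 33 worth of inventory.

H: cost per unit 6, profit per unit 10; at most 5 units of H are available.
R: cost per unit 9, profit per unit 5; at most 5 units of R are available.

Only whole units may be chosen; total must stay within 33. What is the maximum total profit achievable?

50

This is a bounded integer knapsack.
H has the best ratio (10/6); taking only H gives at most 5×10 = 50 (stopped by the cost limit).
Optimal: 5×H: cost 30 ≤ 33, profit 5·10 = 50.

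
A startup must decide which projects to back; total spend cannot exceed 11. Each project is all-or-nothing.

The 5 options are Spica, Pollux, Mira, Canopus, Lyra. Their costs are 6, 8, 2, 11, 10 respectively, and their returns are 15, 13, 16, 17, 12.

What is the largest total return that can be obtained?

Pollux + Mira: cost 8 + 2 = 10 ≤ 11, return 13 + 16 = 29.
Spica + Mira: cost 6 + 2 = 8 ≤ 11, return 15 + 16 = 31.
Best is Spica and Mira with total return 31.

31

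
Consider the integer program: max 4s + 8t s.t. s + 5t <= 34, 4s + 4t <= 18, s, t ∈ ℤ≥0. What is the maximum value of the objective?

(s,t)=(0,4): 1·0+5·4=20≤34, 4·0+4·4=16≤18, objective 32.
(s,t)=(1,3): 1·1+5·3=16≤34, 4·1+4·3=16≤18, objective 28.
(s,t)=(0,3): 1·0+5·3=15≤34, 4·0+4·3=12≤18, objective 24.
No feasible integer point exceeds 32.

32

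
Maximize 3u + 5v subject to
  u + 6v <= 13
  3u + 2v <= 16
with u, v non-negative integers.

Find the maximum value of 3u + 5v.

The continuous relaxation peaks at (4.38, 1.44) with value 20.31; rounding to a feasible lattice point costs some objective.
(u,v)=(4,1) is feasible, giving 17.
(u,v)=(5,0) is feasible, giving 15.
(u,v)=(3,1) is feasible, giving 14.
(u,v)=(4,0) is feasible, giving 12.
No feasible integer point exceeds 17.

17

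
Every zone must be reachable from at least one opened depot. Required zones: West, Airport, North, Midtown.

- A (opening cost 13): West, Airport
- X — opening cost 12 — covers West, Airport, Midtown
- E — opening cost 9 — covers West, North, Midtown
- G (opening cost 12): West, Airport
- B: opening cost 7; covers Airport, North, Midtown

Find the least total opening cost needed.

16

Choose E and B: together they cover West, Airport, North, Midtown — every zone.
Total opening cost: 9 + 7 = 16.
No cover costs less than 16.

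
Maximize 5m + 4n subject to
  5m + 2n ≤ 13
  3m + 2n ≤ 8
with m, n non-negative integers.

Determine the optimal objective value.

16

(m,n)=(0,4): 5·0+2·4=8≤13, 3·0+2·4=8≤8, objective 16.
(m,n)=(0,3): 5·0+2·3=6≤13, 3·0+2·3=6≤8, objective 12.
The best lattice point is (0,4), giving 16.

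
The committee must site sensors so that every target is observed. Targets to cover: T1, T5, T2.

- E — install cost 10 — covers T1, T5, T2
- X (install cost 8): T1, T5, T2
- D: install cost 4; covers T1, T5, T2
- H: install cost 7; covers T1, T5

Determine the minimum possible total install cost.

This is an integer covering problem.
D alone covers T1, T5, T2 — every target.
Total install cost: 4.
No cover costs less than 4.

4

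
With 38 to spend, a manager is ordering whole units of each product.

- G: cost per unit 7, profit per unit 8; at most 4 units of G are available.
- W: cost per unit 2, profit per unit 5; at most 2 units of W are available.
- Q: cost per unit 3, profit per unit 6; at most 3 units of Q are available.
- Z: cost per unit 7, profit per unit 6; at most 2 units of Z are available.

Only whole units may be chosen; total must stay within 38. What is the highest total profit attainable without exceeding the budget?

54

W has the best ratio (5/2); taking only W gives at most 2×5 = 10 (stopped by the supply cap of 2).
Mixing does better — 4×G, 2×W, and 2×Q: cost 38 ≤ 38, profit 4·8 + 2·5 + 2·6 = 54.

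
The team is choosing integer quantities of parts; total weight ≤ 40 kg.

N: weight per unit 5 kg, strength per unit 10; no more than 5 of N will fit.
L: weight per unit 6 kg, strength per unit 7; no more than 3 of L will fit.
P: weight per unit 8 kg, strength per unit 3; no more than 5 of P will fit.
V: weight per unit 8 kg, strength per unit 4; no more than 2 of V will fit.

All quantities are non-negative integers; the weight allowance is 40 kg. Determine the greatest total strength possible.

64

This is a bounded integer knapsack.
4×N and 3×L: weight 38 ≤ 40, strength 4·10 + 3·7 = 61.
5×N and 2×L: weight 37 ≤ 40, strength 5·10 + 2·7 = 64.
Best is 64.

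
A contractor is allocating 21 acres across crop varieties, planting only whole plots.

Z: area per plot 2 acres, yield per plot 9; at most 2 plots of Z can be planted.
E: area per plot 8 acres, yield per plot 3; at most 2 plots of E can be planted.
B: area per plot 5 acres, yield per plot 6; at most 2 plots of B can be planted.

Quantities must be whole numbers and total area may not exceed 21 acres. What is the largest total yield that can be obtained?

Take 2×Z and 2×B: area 14 ≤ 21, yield 2·9 + 2·6 = 30.
Z has the best ratio (9/2) and is taken to its limit of 2; remaining capacity is filled optimally with the others.

30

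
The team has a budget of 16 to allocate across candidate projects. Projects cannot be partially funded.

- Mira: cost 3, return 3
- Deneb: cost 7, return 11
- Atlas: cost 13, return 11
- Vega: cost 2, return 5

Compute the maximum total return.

19

This is a 0-1 knapsack instance.
Deneb + Vega: cost 7 + 2 = 9 ≤ 16, return 11 + 5 = 16.
Atlas + Vega: cost 13 + 2 = 15 ≤ 16, return 11 + 5 = 16.
Mira + Deneb + Vega: cost 3 + 7 + 2 = 12 ≤ 16, return 3 + 11 + 5 = 19.
Best is Mira, Deneb, and Vega with total return 19.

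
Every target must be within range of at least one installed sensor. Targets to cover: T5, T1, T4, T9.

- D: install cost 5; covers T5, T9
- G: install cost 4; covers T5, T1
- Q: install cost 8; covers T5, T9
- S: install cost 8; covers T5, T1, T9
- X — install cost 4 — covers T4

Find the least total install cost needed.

12

This is an integer covering problem.
The greedy cost-per-new-target heuristic would pick G, X, and D for 13, but a cheaper cover exists.
Choose S and X: together they cover T5, T1, T4, T9 — every target.
Total install cost: 8 + 4 = 12.
No cover costs less than 12.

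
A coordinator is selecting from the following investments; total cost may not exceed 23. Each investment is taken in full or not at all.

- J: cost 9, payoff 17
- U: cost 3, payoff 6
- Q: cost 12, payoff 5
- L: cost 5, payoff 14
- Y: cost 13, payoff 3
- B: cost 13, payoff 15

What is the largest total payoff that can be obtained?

Take J, U, and L: cost 9 + 3 + 5 = 17 ≤ 23, payoff 17 + 6 + 14 = 37.
No other feasible combination does better.

37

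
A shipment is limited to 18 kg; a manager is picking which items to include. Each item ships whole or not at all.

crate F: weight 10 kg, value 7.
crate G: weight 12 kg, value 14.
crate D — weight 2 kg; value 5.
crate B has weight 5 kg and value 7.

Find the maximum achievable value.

21

This is a 0-1 knapsack instance.
crate F + crate D + crate B: weight 10 + 2 + 5 = 17 ≤ 18, value 7 + 5 + 7 = 19.
crate G + crate D: weight 12 + 2 = 14 ≤ 18, value 14 + 5 = 19.
crate G + crate B: weight 12 + 5 = 17 ≤ 18, value 14 + 7 = 21.
Best is crate G and crate B with total value 21.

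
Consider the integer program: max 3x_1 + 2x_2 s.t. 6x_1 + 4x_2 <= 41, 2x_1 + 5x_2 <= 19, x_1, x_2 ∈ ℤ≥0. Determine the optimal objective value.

(x_1,x_2)=(6,1): 6·6+4·1=40≤41, 2·6+5·1=17≤19, objective 20.
(x_1,x_2)=(6,0): 6·6+4·0=36≤41, 2·6+5·0=12≤19, objective 18.
(x_1,x_2)=(5,1): 6·5+4·1=34≤41, 2·5+5·1=15≤19, objective 17.
(x_1,x_2)=(5,0): 6·5+4·0=30≤41, 2·5+5·0=10≤19, objective 15.
The best lattice point is (6,1), giving 20.

20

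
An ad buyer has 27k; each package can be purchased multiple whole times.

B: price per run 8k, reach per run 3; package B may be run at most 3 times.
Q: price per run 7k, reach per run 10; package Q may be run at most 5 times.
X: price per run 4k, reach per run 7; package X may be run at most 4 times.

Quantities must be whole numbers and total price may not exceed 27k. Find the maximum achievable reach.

41

This is a bounded integer knapsack.
Take 2×Q and 3×X: price 26 ≤ 27, reach 2·10 + 3·7 = 41.
No other integer combination yields more.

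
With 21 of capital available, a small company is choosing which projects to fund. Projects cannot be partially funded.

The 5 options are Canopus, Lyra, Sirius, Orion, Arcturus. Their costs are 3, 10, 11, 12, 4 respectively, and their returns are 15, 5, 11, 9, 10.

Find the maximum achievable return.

Take Canopus, Sirius, and Arcturus: cost 3 + 11 + 4 = 18 ≤ 21, return 15 + 11 + 10 = 36.
No other feasible combination does better.

36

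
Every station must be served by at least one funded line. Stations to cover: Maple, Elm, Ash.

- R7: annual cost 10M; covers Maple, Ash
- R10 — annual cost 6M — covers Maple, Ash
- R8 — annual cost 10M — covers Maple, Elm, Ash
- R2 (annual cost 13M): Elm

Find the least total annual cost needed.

The greedy cost-per-new-station heuristic would pick R10 and R8 for 16, but a cheaper cover exists.
R8 alone covers Maple, Elm, Ash — every station.
Total annual cost: 10.
No cover costs less than 10.

10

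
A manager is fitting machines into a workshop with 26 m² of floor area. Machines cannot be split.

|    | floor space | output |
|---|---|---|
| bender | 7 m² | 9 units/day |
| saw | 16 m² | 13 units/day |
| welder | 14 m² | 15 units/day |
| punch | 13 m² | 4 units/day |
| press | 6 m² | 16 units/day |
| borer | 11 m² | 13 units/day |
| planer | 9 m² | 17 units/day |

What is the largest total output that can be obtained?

46

Allowing fractional choices, the relaxed optimum would be about 46.7, but machines are indivisible.
bender + press + planer: floor space 7 + 6 + 9 = 22 ≤ 26, output 9 + 16 + 17 = 42.
press + borer + planer: floor space 6 + 11 + 9 = 26 ≤ 26, output 16 + 13 + 17 = 46.
Best is press, borer, and planer with total output 46.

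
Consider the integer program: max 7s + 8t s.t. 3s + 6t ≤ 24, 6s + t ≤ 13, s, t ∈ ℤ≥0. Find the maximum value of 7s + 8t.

32

(s,t)=(0,4) is feasible, giving 32.
(s,t)=(1,3) is feasible, giving 31.
(s,t)=(0,3) is feasible, giving 24.
(s,t)=(1,2) is feasible, giving 23.
Maximum is 32 at (s,t)=(0,4).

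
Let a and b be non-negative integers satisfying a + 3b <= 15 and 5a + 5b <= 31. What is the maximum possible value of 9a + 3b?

54

The continuous relaxation peaks at (6.2, 0) with value 55.80; rounding to a feasible lattice point costs some objective.
(a,b)=(6,0) is feasible, giving 54.
(a,b)=(5,1) is feasible, giving 48.
(a,b)=(5,0) is feasible, giving 45.
The best lattice point is (6,0), giving 54.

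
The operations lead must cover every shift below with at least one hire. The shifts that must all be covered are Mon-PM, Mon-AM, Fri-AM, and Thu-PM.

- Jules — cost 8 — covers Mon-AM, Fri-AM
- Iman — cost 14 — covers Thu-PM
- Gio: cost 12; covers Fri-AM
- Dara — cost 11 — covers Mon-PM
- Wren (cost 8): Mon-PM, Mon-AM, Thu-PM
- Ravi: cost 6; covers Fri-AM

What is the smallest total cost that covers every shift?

14

This is an integer covering problem.
Choose Wren and Ravi: together they cover Mon-PM, Mon-AM, Fri-AM, Thu-PM — every shift.
Total cost: 8 + 6 = 14.
No cover costs less than 14.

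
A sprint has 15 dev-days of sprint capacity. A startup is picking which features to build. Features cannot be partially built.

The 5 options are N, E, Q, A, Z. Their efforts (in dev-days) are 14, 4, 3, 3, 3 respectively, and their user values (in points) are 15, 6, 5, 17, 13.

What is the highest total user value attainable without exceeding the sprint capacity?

41

Allowing fractional choices, the relaxed optimum would be about 43.1, but features are indivisible.
Q + A + Z: effort 3 + 3 + 3 = 9 ≤ 15, user value 5 + 17 + 13 = 35.
E + A + Z: effort 4 + 3 + 3 = 10 ≤ 15, user value 6 + 17 + 13 = 36.
E + Q + A + Z: effort 4 + 3 + 3 + 3 = 13 ≤ 15, user value 6 + 5 + 17 + 13 = 41.
Best is E, Q, A, and Z with total user value 41.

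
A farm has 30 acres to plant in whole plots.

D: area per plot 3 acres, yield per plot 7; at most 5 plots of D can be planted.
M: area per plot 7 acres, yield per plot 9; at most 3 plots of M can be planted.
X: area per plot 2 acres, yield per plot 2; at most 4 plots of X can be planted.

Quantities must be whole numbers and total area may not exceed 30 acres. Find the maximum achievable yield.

5×D, 1×M, and 4×X: area 30 ≤ 30, yield 5·7 + 1·9 + 4·2 = 52.
5×D and 2×M: area 29 ≤ 30, yield 5·7 + 2·9 = 53.
Best is 53.

53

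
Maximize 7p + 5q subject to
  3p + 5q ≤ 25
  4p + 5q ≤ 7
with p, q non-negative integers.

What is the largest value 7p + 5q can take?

Relaxing integrality, the LP optimum is 12.25 at (p,q) = (1.75, 0), which is not an integer point.
(p,q)=(1,0): 3·1+5·0=3≤25, 4·1+5·0=4≤7, objective 7.
(p,q)=(0,1): 3·0+5·1=5≤25, 4·0+5·1=5≤7, objective 5.
Maximum is 7 at (p,q)=(1,0).

7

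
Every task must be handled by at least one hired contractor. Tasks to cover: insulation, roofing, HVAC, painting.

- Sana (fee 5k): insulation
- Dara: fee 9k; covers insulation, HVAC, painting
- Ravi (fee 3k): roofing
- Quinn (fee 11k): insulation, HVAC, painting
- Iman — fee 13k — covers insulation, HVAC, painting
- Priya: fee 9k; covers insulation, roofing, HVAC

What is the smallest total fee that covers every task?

12

This is a weighted set-cover instance.
Choose Dara and Ravi: together they cover insulation, roofing, HVAC, painting — every task.
Total fee: 9 + 3 = 12.
No cover costs less than 12.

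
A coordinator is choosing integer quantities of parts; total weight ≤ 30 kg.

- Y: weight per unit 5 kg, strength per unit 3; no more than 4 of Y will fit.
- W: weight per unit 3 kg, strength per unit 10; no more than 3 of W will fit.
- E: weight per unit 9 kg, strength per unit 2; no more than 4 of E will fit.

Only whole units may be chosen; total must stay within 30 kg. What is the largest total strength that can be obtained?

This is a bounded integer knapsack.
Take 4×Y and 3×W: weight 29 ≤ 30, strength 4·3 + 3·10 = 42.
W has the best ratio (10/3) and is taken to its limit of 3; remaining capacity is filled optimally with the others.

42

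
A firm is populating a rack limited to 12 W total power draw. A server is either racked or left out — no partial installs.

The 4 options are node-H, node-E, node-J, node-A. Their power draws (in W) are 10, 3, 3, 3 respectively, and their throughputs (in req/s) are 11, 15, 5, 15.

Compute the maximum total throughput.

35

node-E + node-A: power draw 3 + 3 = 6 ≤ 12, throughput 15 + 15 = 30.
node-E + node-J + node-A: power draw 3 + 3 + 3 = 9 ≤ 12, throughput 15 + 5 + 15 = 35.
node-E + node-J: power draw 3 + 3 = 6 ≤ 12, throughput 15 + 5 = 20.
Best is node-E, node-J, and node-A with total throughput 35.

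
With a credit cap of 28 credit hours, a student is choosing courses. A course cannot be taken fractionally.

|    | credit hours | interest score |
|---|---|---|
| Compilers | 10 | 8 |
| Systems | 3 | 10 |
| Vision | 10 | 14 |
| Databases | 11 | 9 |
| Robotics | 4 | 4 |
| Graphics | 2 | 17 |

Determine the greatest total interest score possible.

This is a 0-1 knapsack instance.
Allowing fractional choices, the relaxed optimum would be about 52.4, but courses are indivisible.
Systems + Vision + Databases + Graphics: credit hours 3 + 10 + 11 + 2 = 26 ≤ 28, interest score 10 + 14 + 9 + 17 = 50.
Compilers + Systems + Vision + Graphics: credit hours 10 + 3 + 10 + 2 = 25 ≤ 28, interest score 8 + 10 + 14 + 17 = 49.
Best is Systems, Vision, Databases, and Graphics with total interest score 50.

50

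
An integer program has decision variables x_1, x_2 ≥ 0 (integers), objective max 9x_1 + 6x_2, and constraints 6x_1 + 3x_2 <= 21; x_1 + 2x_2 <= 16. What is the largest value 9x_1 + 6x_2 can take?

(x_1,x_2)=(0,7): 6·0+3·7=21≤21, 1·0+2·7=14≤16, objective 42.
(x_1,x_2)=(0,6): 6·0+3·6=18≤21, 1·0+2·6=12≤16, objective 36.
No feasible integer point exceeds 42.

42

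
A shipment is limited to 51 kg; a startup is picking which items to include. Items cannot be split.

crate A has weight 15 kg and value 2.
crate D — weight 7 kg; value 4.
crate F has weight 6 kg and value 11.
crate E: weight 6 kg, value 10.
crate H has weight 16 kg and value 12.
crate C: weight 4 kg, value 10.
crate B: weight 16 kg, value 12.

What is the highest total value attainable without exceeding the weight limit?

55

crate D + crate F + crate H + crate C + crate B: weight 7 + 6 + 16 + 4 + 16 = 49 ≤ 51, value 4 + 11 + 12 + 10 + 12 = 49.
crate F + crate E + crate H + crate C + crate B: weight 6 + 6 + 16 + 4 + 16 = 48 ≤ 51, value 11 + 10 + 12 + 10 + 12 = 55.
crate D + crate F + crate E + crate H + crate B: weight 7 + 6 + 6 + 16 + 16 = 51 ≤ 51, value 4 + 11 + 10 + 12 + 12 = 49.
Best is crate F, crate E, crate H, crate C, and crate B with total value 55.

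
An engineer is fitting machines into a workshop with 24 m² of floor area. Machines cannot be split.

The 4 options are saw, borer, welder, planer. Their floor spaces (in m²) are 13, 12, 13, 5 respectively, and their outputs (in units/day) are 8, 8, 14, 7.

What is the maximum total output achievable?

21

Take welder and planer: floor space 13 + 5 = 18 ≤ 24, output 14 + 7 = 21.
No other feasible combination does better.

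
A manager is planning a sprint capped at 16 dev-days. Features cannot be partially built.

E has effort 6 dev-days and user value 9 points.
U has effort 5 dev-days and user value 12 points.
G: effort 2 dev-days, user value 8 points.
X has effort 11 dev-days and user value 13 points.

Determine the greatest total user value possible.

29

This is a 0-1 knapsack instance.
E + U + G: effort 6 + 5 + 2 = 13 ≤ 16, user value 9 + 12 + 8 = 29.
E + U: effort 6 + 5 = 11 ≤ 16, user value 9 + 12 = 21.
U + X: effort 5 + 11 = 16 ≤ 16, user value 12 + 13 = 25.
Best is E, U, and G with total user value 29.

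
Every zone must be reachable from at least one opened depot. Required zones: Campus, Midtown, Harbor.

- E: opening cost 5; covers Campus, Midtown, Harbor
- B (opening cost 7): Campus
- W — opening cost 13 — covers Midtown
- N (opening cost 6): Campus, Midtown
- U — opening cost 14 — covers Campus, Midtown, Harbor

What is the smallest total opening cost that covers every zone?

5

E alone covers Campus, Midtown, Harbor — every zone.
Total opening cost: 5.
No cover costs less than 5.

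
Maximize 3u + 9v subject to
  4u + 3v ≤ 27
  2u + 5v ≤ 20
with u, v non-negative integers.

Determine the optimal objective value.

36

(u,v)=(0,4): 4·0+3·4=12≤27, 2·0+5·4=20≤20, objective 36.
(u,v)=(1,3): 4·1+3·3=13≤27, 2·1+5·3=17≤20, objective 30.
(u,v)=(0,3): 4·0+3·3=9≤27, 2·0+5·3=15≤20, objective 27.
The best lattice point is (0,4), giving 36.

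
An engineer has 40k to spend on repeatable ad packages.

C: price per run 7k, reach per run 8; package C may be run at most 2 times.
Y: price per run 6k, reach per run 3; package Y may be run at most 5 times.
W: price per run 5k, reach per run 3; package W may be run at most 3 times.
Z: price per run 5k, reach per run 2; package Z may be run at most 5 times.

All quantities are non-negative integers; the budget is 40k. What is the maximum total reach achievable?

30

Take 2×C, 1×Y, 3×W, and 1×Z: price 40 ≤ 40, reach 2·8 + 1·3 + 3·3 + 1·2 = 30.
C has the best ratio (8/7) and is taken to its limit of 2; remaining capacity is filled optimally with the others.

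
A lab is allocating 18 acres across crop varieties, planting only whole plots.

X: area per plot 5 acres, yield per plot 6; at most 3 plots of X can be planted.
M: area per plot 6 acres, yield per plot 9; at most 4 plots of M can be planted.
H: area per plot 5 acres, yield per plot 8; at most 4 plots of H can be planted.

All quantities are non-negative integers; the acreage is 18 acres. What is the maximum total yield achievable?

27

Take 3×M: area 18 ≤ 18, yield 3·9 = 27.
No other integer combination yields more.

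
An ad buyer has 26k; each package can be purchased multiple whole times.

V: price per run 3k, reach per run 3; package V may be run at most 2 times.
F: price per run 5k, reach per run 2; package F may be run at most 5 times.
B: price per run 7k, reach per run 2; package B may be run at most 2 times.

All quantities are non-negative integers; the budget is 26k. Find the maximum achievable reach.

This is a bounded integer knapsack.
Take 2×V and 4×F: price 26 ≤ 26, reach 2·3 + 4·2 = 14.
V has the best ratio (3/3) and is taken to its limit of 2; remaining capacity is filled optimally with the others.

14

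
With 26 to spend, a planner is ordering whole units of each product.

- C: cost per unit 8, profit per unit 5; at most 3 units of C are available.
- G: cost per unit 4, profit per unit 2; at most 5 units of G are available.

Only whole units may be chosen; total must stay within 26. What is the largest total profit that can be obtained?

15

3×C: cost 24 ≤ 26, profit 3·5 = 15.
2×C and 2×G: cost 24 ≤ 26, profit 2·5 + 2·2 = 14.
Best is 15.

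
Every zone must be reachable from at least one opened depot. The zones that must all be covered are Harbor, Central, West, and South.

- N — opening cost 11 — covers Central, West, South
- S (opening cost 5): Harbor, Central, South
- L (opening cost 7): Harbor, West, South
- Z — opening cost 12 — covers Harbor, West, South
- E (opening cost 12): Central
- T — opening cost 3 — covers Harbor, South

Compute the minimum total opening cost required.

12

The greedy cost-per-new-zone heuristic would pick T, S, and L for 15, but a cheaper cover exists.
Choose S and L: together they cover Harbor, Central, West, South — every zone.
Total opening cost: 5 + 7 = 12.
No cover costs less than 12.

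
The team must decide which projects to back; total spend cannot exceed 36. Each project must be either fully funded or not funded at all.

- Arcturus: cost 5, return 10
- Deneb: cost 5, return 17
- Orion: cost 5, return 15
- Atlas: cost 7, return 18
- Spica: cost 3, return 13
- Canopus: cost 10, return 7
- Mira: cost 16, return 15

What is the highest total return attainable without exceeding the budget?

80

Allowing fractional choices, the relaxed optimum would be about 83.3, but projects are indivisible.
Arcturus + Deneb + Orion + Atlas + Spica + Canopus: cost 5 + 5 + 5 + 7 + 3 + 10 = 35 ≤ 36, return 10 + 17 + 15 + 18 + 13 + 7 = 80.
Arcturus + Deneb + Orion + Atlas + Spica: cost 5 + 5 + 5 + 7 + 3 = 25 ≤ 36, return 10 + 17 + 15 + 18 + 13 = 73.
Deneb + Orion + Atlas + Spica + Mira: cost 5 + 5 + 7 + 3 + 16 = 36 ≤ 36, return 17 + 15 + 18 + 13 + 15 = 78.
Best is Arcturus, Deneb, Orion, Atlas, Spica, and Canopus with total return 80.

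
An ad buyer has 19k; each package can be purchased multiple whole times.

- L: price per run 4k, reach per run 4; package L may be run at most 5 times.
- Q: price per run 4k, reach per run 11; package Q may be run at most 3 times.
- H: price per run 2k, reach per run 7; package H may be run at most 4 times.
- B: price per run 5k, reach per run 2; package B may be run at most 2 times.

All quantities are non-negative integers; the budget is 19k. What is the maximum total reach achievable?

54

This is a bounded integer knapsack.
Take 3×Q and 3×H: price 18 ≤ 19, reach 3·11 + 3·7 = 54.
No other integer combination yields more.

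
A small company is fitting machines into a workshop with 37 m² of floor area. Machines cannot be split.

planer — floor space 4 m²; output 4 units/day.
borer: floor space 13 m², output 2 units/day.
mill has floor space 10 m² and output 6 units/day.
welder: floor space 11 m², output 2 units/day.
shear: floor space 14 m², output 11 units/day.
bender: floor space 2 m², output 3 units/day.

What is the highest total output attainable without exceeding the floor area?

24

planer + mill + shear + bender: floor space 4 + 10 + 14 + 2 = 30 ≤ 37, output 4 + 6 + 11 + 3 = 24.
planer + mill + shear: floor space 4 + 10 + 14 = 28 ≤ 37, output 4 + 6 + 11 = 21.
mill + welder + shear + bender: floor space 10 + 11 + 14 + 2 = 37 ≤ 37, output 6 + 2 + 11 + 3 = 22.
Best is planer, mill, shear, and bender with total output 24.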